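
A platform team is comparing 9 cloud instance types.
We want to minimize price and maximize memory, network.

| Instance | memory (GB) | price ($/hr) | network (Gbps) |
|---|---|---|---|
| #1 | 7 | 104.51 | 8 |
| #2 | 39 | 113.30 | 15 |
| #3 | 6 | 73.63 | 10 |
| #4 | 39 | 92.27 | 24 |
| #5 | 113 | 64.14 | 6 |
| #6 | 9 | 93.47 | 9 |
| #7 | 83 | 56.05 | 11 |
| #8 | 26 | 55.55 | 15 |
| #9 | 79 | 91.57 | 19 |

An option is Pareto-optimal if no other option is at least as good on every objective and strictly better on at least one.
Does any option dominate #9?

#1: worse on memory (7 vs 79).
#2: worse on memory (39 vs 79).
#3: worse on memory (6 vs 79).
#4: worse on memory (39 vs 79).
#5: worse on network (6 vs 19).
#6: worse on memory (9 vs 79).
#7: worse on network (11 vs 19).
#8: worse on memory (26 vs 79).
No option is at least as good as #9 on every objective and strictly better on one.

No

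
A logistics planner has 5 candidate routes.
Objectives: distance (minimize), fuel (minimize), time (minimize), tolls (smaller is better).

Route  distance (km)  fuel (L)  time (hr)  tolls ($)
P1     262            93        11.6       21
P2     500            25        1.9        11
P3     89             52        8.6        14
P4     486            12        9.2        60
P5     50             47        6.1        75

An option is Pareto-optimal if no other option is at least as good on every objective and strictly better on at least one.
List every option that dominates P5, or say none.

none

P1: worse on distance (262 vs 50).
P2: worse on distance (500 vs 50).
P3: worse on distance (89 vs 50).
P4: worse on distance (486 vs 50).
No option dominates P5.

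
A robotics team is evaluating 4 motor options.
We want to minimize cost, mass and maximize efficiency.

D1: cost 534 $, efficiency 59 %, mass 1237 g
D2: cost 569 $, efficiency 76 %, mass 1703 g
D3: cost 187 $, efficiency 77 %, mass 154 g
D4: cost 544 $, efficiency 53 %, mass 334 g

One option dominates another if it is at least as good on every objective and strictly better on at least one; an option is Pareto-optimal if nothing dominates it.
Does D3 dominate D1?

D3 vs D1: cost 187≤534, efficiency 77≥59, mass 154≤1237 — D3 is at least as good on every objective with at least one strict improvement.

Yes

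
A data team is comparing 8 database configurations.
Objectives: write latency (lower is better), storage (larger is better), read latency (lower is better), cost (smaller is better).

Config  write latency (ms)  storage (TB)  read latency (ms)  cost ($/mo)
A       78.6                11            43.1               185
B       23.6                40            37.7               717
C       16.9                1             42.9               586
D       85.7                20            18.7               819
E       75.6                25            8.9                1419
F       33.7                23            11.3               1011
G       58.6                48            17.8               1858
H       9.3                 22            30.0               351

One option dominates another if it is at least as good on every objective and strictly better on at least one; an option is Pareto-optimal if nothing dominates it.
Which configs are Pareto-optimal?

A: not dominated (best cost).
B: not dominated.
C: dominated by H (write latency 9.3≤16.9, storage 22≥1, read latency 30.0≤42.9, cost 351≤586).
D: not dominated.
E: not dominated (best read latency).
F: not dominated.
G: not dominated (best storage).
H: not dominated (best write latency).

A, B, D, E, F, G, H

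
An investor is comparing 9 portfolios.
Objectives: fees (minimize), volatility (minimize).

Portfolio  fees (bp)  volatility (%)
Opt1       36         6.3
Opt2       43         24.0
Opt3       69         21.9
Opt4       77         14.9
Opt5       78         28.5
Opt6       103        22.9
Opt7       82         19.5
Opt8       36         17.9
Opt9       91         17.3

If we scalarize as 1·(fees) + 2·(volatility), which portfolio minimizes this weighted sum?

Opt1

Opt1: 1·36 + 2·6.3 = 48.6
Opt2: 1·43 + 2·24.0 = 91.0
Opt3: 1·69 + 2·21.9 = 112.8
Opt4: 1·77 + 2·14.9 = 106.8
Opt5: 1·78 + 2·28.5 = 135.0
Opt6: 1·103 + 2·22.9 = 148.8
Opt7: 1·82 + 2·19.5 = 121.0
Opt8: 1·36 + 2·17.9 = 71.8
Opt9: 1·91 + 2·17.3 = 125.6
Lowest: Opt1 at 48.6.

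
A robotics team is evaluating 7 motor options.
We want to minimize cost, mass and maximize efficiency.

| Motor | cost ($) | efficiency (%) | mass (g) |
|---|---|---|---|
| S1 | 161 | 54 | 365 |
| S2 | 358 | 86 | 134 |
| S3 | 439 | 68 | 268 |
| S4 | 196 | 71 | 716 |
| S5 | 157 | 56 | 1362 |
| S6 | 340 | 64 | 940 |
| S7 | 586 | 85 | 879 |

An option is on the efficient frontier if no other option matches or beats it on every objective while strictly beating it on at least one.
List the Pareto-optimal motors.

S1, S2, S4, S5

S1: not dominated.
S2: not dominated (best efficiency).
S3: dominated by S2 (cost 358≤439, efficiency 86≥68, mass 134≤268).
S4: not dominated.
S5: not dominated (best cost).
S6: dominated by S4 (cost 196≤340, efficiency 71≥64, mass 716≤940).
S7: dominated by S2 (cost 358≤586, efficiency 86≥85, mass 134≤879).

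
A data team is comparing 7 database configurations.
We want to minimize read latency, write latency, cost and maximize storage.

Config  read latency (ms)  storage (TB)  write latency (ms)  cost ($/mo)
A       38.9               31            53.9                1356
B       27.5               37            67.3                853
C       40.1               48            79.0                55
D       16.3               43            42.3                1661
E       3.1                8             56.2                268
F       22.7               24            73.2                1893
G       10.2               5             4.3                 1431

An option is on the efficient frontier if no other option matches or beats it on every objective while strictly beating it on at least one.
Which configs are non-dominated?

A, B, C, D, E, G

A: not dominated.
B: not dominated.
C: not dominated (best storage).
D: not dominated.
E: not dominated (best read latency).
F: dominated by D (read latency 16.3≤22.7, storage 43≥24, write latency 42.3≤73.2, cost 1661≤1893).
G: not dominated (best write latency).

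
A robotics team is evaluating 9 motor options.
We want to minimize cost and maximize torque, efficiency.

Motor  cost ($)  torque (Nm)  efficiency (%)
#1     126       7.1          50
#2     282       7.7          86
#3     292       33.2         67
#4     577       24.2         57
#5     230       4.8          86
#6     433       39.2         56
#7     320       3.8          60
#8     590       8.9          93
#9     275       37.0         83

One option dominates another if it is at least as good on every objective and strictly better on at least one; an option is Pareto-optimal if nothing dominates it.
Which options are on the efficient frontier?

#1: not dominated (best cost).
#2: not dominated.
#3: dominated by #9 (cost 275≤292, torque 37.0≥33.2, efficiency 83≥67).
#4: dominated by #3 (cost 292≤577, torque 33.2≥24.2, efficiency 67≥57).
#5: not dominated.
#6: not dominated (best torque).
#7: dominated by #2 (cost 282≤320, torque 7.7≥3.8, efficiency 86≥60).
#8: not dominated (best efficiency).
#9: not dominated.

#1, #2, #5, #6, #8, #9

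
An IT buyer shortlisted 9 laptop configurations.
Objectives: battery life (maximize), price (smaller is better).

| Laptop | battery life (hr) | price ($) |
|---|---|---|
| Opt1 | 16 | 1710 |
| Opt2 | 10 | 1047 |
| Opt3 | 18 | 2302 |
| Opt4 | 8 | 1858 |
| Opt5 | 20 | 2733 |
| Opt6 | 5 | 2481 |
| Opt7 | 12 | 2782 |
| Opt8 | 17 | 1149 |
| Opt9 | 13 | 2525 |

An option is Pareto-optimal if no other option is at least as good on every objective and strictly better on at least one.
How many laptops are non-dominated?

Opt1: dominated by Opt8 (battery life 17≥16, price 1149≤1710).
Opt2: not dominated (best price).
Opt3: not dominated.
Opt4: dominated by Opt1 (battery life 16≥8, price 1710≤1858).
Opt5: not dominated (best battery life).
Opt6: dominated by Opt1 (battery life 16≥5, price 1710≤2481).
Opt7: dominated by Opt1 (battery life 16≥12, price 1710≤2782).
Opt8: not dominated.
Opt9: dominated by Opt1 (battery life 16≥13, price 1710≤2525).
Pareto-optimal: Opt2, Opt3, Opt5, Opt8 → 4.

4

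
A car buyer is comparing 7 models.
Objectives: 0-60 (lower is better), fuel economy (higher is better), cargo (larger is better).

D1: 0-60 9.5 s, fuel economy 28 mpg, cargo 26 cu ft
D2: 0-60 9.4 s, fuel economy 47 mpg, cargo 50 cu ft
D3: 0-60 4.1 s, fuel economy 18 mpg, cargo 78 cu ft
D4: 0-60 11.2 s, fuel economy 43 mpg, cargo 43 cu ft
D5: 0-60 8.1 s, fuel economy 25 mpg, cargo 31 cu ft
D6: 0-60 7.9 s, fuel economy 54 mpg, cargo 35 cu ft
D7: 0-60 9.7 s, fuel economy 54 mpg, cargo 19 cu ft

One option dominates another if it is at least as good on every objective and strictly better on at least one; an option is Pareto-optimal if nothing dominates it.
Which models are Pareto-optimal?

D2, D3, D6

D1: dominated by D2 (0-60 9.4≤9.5, fuel economy 47≥28, cargo 50≥26).
D2: not dominated.
D3: not dominated (best 0-60).
D4: dominated by D2 (0-60 9.4≤11.2, fuel economy 47≥43, cargo 50≥43).
D5: dominated by D6 (0-60 7.9≤8.1, fuel economy 54≥25, cargo 35≥31).
D6: not dominated.
D7: dominated by D6 (0-60 7.9≤9.7, fuel economy 54≥54, cargo 35≥19).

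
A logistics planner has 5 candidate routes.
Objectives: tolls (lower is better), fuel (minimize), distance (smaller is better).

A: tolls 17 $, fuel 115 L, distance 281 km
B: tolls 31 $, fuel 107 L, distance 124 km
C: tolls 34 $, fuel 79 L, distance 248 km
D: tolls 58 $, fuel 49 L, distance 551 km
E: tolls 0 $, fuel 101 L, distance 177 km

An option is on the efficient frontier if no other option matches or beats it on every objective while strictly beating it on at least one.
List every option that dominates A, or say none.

E: tolls 0≤17, fuel 101≤115, distance 177≤281 — dominates A.
Others (B, C, D) are each worse than A on at least one objective.

E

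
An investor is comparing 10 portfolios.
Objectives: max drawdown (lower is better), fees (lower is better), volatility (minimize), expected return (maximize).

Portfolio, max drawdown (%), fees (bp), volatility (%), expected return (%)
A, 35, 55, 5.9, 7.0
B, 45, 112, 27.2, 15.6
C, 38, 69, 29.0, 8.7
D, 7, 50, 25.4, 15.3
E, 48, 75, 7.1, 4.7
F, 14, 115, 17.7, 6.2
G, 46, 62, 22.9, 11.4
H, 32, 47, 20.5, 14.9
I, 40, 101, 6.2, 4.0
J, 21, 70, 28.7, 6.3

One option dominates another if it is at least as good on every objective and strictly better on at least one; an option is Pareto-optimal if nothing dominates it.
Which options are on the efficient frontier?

A: not dominated (best volatility).
B: not dominated (best expected return).
C: dominated by D (max drawdown 7≤38, fees 50≤69, volatility 25.4≤29.0, expected return 15.3≥8.7).
D: not dominated (best max drawdown).
E: dominated by A (max drawdown 35≤48, fees 55≤75, volatility 5.9≤7.1, expected return 7.0≥4.7).
F: not dominated.
G: dominated by H (max drawdown 32≤46, fees 47≤62, volatility 20.5≤22.9, expected return 14.9≥11.4).
H: not dominated (best fees).
I: dominated by A (max drawdown 35≤40, fees 55≤101, volatility 5.9≤6.2, expected return 7.0≥4.0).
J: dominated by D (max drawdown 7≤21, fees 50≤70, volatility 25.4≤28.7, expected return 15.3≥6.3).

A, B, D, F, H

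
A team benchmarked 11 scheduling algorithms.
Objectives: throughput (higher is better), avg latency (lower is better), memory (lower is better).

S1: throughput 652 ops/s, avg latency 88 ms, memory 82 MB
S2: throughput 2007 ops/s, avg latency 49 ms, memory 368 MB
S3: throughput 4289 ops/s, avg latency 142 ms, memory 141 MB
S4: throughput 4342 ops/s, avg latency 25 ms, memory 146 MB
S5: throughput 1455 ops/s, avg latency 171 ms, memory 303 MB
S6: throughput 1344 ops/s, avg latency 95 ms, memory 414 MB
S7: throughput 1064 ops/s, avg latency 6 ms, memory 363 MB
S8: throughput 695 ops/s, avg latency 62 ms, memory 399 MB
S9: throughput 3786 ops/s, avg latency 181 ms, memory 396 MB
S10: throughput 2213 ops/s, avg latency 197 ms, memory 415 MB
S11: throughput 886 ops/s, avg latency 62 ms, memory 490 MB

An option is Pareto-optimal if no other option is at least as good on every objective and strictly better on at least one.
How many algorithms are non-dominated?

4

S1: not dominated (best memory).
S2: dominated by S4 (throughput 4342≥2007, avg latency 25≤49, memory 146≤368).
S3: not dominated.
S4: not dominated (best throughput).
S5: dominated by S3 (throughput 4289≥1455, avg latency 142≤171, memory 141≤303).
S6: dominated by S2 (throughput 2007≥1344, avg latency 49≤95, memory 368≤414).
S7: not dominated (best avg latency).
S8: dominated by S2 (throughput 2007≥695, avg latency 49≤62, memory 368≤399).
S9: dominated by S3 (throughput 4289≥3786, avg latency 142≤181, memory 141≤396).
S10: dominated by S3 (throughput 4289≥2213, avg latency 142≤197, memory 141≤415).
S11: dominated by S2 (throughput 2007≥886, avg latency 49≤62, memory 368≤490).
Pareto-optimal: S1, S3, S4, S7 → 4.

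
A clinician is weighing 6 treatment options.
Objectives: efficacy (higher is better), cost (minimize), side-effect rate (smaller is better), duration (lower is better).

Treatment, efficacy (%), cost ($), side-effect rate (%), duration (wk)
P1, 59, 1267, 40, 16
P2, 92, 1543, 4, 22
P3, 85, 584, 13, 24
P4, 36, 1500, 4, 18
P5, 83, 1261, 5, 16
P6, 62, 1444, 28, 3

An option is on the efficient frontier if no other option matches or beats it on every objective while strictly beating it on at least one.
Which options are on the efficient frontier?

P1: dominated by P5 (efficacy 83≥59, cost 1261≤1267, side-effect rate 5≤40, duration 16≤16).
P2: not dominated (best efficacy).
P3: not dominated (best cost).
P4: not dominated.
P5: not dominated.
P6: not dominated (best duration).

P2, P3, P4, P5, P6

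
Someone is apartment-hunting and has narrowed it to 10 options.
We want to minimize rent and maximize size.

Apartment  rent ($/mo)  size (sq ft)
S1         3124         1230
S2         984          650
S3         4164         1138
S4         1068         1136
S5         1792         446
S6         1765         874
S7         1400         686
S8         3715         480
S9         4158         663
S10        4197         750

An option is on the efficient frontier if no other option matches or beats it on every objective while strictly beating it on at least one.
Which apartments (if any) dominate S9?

S1, S4, S6, S7

S1: rent 3124≤4158, size 1230≥663 — dominates S9.
S4: rent 1068≤4158, size 1136≥663 — dominates S9.
S6: rent 1765≤4158, size 874≥663 — dominates S9.
S7: rent 1400≤4158, size 686≥663 — dominates S9.
Others (S2, S3, S5, S8, S10) are each worse than S9 on at least one objective.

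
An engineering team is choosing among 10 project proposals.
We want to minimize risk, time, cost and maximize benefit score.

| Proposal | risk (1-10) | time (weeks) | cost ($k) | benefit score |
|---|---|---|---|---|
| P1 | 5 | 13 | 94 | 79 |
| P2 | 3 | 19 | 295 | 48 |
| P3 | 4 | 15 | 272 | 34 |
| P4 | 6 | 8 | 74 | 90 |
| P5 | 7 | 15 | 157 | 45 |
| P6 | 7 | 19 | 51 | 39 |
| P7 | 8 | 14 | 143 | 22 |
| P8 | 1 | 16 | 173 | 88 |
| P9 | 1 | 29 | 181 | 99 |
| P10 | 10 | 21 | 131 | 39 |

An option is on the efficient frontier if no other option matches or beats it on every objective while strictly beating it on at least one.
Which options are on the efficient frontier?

P1, P3, P4, P6, P8, P9

P1: not dominated.
P2: dominated by P8 (risk 1≤3, time 16≤19, cost 173≤295, benefit score 88≥48).
P3: not dominated.
P4: not dominated (best time).
P5: dominated by P1 (risk 5≤7, time 13≤15, cost 94≤157, benefit score 79≥45).
P6: not dominated (best cost).
P7: dominated by P1 (risk 5≤8, time 13≤14, cost 94≤143, benefit score 79≥22).
P8: not dominated.
P9: not dominated (best benefit score).
P10: dominated by P1 (risk 5≤10, time 13≤21, cost 94≤131, benefit score 79≥39).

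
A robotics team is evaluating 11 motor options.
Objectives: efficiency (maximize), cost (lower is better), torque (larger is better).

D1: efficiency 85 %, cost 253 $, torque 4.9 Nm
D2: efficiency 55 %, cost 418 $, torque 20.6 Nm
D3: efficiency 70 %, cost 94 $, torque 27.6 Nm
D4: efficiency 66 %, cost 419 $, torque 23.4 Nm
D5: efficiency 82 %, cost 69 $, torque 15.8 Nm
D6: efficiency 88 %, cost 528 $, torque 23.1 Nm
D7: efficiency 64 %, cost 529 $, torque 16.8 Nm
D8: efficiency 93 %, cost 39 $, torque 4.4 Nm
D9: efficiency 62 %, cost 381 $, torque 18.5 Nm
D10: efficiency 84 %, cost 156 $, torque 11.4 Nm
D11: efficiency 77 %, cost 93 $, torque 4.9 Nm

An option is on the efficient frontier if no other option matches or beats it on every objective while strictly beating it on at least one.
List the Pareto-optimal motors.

D1: not dominated.
D2: dominated by D3 (efficiency 70≥55, cost 94≤418, torque 27.6≥20.6).
D3: not dominated (best torque).
D4: dominated by D3 (efficiency 70≥66, cost 94≤419, torque 27.6≥23.4).
D5: not dominated.
D6: not dominated.
D7: dominated by D3 (efficiency 70≥64, cost 94≤529, torque 27.6≥16.8).
D8: not dominated (best efficiency).
D9: dominated by D3 (efficiency 70≥62, cost 94≤381, torque 27.6≥18.5).
D10: not dominated.
D11: dominated by D5 (efficiency 82≥77, cost 69≤93, torque 15.8≥4.9).

D1, D3, D5, D6, D8, D10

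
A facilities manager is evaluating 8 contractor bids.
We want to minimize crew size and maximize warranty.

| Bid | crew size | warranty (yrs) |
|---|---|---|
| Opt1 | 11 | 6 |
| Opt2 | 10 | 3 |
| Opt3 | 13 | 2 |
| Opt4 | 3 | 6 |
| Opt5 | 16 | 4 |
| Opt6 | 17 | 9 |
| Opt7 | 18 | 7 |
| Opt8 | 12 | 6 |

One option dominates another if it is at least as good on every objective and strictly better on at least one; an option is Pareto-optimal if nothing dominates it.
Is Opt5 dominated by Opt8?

Opt8 vs Opt5: crew size 12≤16, warranty 6≥4 — Opt8 is at least as good on every objective with at least one strict improvement.

Yes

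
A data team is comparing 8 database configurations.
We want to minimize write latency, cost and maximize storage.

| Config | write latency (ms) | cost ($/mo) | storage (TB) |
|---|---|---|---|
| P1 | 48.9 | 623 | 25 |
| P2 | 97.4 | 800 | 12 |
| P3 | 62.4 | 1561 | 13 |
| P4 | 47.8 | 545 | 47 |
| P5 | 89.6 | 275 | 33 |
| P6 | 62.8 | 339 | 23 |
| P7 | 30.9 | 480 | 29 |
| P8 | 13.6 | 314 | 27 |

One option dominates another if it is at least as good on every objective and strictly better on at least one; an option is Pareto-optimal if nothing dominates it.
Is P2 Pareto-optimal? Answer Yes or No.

No

P1 vs P2: write latency 48.9≤97.4, cost 623≤800, storage 25≥12 — P1 is at least as good on every objective and strictly better on at least one, so P1 dominates P2.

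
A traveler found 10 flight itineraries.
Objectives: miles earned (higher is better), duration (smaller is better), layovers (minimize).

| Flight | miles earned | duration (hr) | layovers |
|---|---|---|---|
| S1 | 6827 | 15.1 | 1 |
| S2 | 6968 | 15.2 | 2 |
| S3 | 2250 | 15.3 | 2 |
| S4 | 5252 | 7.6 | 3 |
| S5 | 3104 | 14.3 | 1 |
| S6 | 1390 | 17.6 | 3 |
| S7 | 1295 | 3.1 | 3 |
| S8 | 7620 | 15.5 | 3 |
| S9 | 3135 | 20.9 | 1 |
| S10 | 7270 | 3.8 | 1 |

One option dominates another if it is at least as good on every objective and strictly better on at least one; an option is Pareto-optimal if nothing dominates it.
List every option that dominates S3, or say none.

S1: miles earned 6827≥2250, duration 15.1≤15.3, layovers 1≤2 — dominates S3.
S2: miles earned 6968≥2250, duration 15.2≤15.3, layovers 2≤2 — dominates S3.
S5: miles earned 3104≥2250, duration 14.3≤15.3, layovers 1≤2 — dominates S3.
S10: miles earned 7270≥2250, duration 3.8≤15.3, layovers 1≤2 — dominates S3.
Others (S4, S6, S7, S8, S9) are each worse than S3 on at least one objective.

S1, S2, S5, S10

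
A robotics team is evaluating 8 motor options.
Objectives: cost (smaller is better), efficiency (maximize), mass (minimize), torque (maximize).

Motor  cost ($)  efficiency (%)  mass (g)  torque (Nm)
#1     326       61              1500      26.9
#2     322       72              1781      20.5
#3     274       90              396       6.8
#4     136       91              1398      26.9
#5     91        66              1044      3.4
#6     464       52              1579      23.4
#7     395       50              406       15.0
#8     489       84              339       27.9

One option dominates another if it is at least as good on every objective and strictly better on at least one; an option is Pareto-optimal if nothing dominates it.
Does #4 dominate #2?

Yes

#4 vs #2: cost 136≤322, efficiency 91≥72, mass 1398≤1781, torque 26.9≥20.5 — #4 is at least as good on every objective with at least one strict improvement.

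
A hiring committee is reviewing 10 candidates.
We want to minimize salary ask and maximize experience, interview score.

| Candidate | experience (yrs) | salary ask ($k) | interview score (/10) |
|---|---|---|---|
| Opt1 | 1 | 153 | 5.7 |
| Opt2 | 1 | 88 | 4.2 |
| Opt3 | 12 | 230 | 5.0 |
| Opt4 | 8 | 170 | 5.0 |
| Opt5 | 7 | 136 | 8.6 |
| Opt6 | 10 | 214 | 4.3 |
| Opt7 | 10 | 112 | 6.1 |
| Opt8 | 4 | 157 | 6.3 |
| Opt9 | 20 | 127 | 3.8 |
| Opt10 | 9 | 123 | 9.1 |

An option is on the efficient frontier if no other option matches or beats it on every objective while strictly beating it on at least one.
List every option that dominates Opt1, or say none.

Opt5: experience 7≥1, salary ask 136≤153, interview score 8.6≥5.7 — dominates Opt1.
Opt7: experience 10≥1, salary ask 112≤153, interview score 6.1≥5.7 — dominates Opt1.
Opt10: experience 9≥1, salary ask 123≤153, interview score 9.1≥5.7 — dominates Opt1.
Others (Opt2, Opt3, Opt4, Opt6, Opt8, Opt9) are each worse than Opt1 on at least one objective.

Opt5, Opt7, Opt10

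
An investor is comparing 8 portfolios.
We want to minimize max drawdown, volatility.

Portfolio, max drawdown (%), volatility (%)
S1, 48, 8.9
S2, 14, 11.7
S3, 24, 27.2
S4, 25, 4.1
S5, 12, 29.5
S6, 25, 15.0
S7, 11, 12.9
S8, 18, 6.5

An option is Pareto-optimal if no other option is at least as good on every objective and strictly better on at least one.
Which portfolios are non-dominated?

S2, S4, S7, S8

S1: dominated by S4 (max drawdown 25≤48, volatility 4.1≤8.9).
S2: not dominated.
S3: dominated by S2 (max drawdown 14≤24, volatility 11.7≤27.2).
S4: not dominated (best volatility).
S5: dominated by S7 (max drawdown 11≤12, volatility 12.9≤29.5).
S6: dominated by S2 (max drawdown 14≤25, volatility 11.7≤15.0).
S7: not dominated (best max drawdown).
S8: not dominated.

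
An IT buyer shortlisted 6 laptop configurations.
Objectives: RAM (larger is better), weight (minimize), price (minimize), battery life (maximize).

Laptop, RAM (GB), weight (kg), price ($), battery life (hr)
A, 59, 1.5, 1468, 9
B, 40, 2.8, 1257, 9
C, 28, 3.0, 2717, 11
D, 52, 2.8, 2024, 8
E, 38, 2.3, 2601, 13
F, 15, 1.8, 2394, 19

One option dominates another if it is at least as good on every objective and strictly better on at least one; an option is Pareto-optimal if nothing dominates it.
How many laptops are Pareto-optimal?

A: not dominated (best RAM).
B: not dominated (best price).
C: dominated by E (RAM 38≥28, weight 2.3≤3.0, price 2601≤2717, battery life 13≥11).
D: dominated by A (RAM 59≥52, weight 1.5≤2.8, price 1468≤2024, battery life 9≥8).
E: not dominated.
F: not dominated (best battery life).
Pareto-optimal: A, B, E, F → 4.

4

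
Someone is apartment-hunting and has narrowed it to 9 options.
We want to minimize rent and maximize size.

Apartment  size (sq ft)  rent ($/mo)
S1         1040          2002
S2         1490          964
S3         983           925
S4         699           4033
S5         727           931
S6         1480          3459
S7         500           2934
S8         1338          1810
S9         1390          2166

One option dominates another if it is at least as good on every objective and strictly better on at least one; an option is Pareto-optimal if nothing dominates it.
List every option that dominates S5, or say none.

S3

S3: size 983≥727, rent 925≤931 — dominates S5.
Others (S1, S2, S4, S6, S7, S8, S9) are each worse than S5 on at least one objective.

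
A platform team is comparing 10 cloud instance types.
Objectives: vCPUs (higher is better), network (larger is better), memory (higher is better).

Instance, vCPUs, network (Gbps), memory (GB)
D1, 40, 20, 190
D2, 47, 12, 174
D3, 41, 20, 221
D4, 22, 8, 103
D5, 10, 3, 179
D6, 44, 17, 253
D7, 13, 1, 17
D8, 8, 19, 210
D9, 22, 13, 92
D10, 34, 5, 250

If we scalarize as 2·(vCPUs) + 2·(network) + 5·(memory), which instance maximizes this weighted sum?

D1: 2·40 + 2·20 + 5·190 = 1070
D2: 2·47 + 2·12 + 5·174 = 988
D3: 2·41 + 2·20 + 5·221 = 1227
D4: 2·22 + 2·8 + 5·103 = 575
D5: 2·10 + 2·3 + 5·179 = 921
D6: 2·44 + 2·17 + 5·253 = 1387
D7: 2·13 + 2·1 + 5·17 = 113
D8: 2·8 + 2·19 + 5·210 = 1104
D9: 2·22 + 2·13 + 5·92 = 530
D10: 2·34 + 2·5 + 5·250 = 1328
Highest: D6 at 1387.

D6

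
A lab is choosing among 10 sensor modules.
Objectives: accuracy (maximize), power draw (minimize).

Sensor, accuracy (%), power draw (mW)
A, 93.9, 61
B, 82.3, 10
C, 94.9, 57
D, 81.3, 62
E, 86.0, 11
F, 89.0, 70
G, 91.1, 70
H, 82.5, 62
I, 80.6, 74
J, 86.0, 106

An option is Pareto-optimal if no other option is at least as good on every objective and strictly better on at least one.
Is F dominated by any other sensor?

Yes

A vs F: accuracy 93.9≥89.0, power draw 61≤70 — A is at least as good on every objective and strictly better on at least one, so A dominates F.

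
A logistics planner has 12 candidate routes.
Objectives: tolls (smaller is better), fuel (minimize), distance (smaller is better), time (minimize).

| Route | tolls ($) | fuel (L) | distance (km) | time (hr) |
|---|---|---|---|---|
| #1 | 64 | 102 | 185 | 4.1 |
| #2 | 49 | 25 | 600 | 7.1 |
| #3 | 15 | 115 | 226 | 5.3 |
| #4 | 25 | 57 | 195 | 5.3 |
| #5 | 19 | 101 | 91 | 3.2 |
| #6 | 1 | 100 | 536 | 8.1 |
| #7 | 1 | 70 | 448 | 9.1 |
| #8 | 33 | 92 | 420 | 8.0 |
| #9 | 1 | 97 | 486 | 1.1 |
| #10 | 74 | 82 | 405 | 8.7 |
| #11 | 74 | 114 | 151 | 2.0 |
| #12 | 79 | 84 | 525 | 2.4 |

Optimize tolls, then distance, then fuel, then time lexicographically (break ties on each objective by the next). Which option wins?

First minimize tolls: best is 1, kept {#6, #7, #9}.
Then minimize distance: best is 448, kept {#7}.

#7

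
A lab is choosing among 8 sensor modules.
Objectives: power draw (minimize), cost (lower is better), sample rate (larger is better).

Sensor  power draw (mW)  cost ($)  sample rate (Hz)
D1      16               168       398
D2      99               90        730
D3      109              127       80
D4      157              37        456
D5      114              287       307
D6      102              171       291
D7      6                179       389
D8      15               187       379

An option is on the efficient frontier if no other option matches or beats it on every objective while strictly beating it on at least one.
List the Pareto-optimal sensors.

D1, D2, D4, D7

D1: not dominated.
D2: not dominated (best sample rate).
D3: dominated by D2 (power draw 99≤109, cost 90≤127, sample rate 730≥80).
D4: not dominated (best cost).
D5: dominated by D1 (power draw 16≤114, cost 168≤287, sample rate 398≥307).
D6: dominated by D1 (power draw 16≤102, cost 168≤171, sample rate 398≥291).
D7: not dominated (best power draw).
D8: dominated by D7 (power draw 6≤15, cost 179≤187, sample rate 389≥379).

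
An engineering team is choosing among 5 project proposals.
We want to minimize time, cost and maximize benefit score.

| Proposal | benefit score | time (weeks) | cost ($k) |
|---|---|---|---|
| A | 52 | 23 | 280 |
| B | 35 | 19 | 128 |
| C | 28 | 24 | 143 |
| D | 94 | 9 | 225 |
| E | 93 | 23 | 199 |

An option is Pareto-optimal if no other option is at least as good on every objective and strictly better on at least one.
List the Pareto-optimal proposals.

B, D, E

A: dominated by D (benefit score 94≥52, time 9≤23, cost 225≤280).
B: not dominated (best cost).
C: dominated by B (benefit score 35≥28, time 19≤24, cost 128≤143).
D: not dominated (best benefit score).
E: not dominated.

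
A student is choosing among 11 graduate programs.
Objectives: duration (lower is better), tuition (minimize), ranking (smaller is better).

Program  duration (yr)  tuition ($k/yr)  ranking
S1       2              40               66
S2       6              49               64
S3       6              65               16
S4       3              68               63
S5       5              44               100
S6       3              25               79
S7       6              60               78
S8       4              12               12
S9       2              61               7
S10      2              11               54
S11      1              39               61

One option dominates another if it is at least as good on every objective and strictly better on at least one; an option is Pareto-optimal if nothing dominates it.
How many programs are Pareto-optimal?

S1: dominated by S10 (duration 2≤2, tuition 11≤40, ranking 54≤66).
S2: dominated by S8 (duration 4≤6, tuition 12≤49, ranking 12≤64).
S3: dominated by S8 (duration 4≤6, tuition 12≤65, ranking 12≤16).
S4: dominated by S9 (duration 2≤3, tuition 61≤68, ranking 7≤63).
S5: dominated by S1 (duration 2≤5, tuition 40≤44, ranking 66≤100).
S6: dominated by S10 (duration 2≤3, tuition 11≤25, ranking 54≤79).
S7: dominated by S1 (duration 2≤6, tuition 40≤60, ranking 66≤78).
S8: not dominated.
S9: not dominated (best ranking).
S10: not dominated (best tuition).
S11: not dominated (best duration).
Pareto-optimal: S8, S9, S10, S11 → 4.

4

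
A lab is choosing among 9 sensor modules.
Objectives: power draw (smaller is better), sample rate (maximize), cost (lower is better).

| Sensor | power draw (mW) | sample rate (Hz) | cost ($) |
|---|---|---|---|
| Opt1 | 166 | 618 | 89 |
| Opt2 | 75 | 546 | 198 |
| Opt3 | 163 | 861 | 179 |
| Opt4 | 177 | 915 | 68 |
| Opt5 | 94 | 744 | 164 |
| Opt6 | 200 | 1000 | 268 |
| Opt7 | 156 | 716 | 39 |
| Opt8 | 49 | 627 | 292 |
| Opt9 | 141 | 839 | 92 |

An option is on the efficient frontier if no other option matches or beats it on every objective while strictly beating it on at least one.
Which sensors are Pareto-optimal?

Opt1: dominated by Opt7 (power draw 156≤166, sample rate 716≥618, cost 39≤89).
Opt2: not dominated.
Opt3: not dominated.
Opt4: not dominated.
Opt5: not dominated.
Opt6: not dominated (best sample rate).
Opt7: not dominated (best cost).
Opt8: not dominated (best power draw).
Opt9: not dominated.

Opt2, Opt3, Opt4, Opt5, Opt6, Opt7, Opt8, Opt9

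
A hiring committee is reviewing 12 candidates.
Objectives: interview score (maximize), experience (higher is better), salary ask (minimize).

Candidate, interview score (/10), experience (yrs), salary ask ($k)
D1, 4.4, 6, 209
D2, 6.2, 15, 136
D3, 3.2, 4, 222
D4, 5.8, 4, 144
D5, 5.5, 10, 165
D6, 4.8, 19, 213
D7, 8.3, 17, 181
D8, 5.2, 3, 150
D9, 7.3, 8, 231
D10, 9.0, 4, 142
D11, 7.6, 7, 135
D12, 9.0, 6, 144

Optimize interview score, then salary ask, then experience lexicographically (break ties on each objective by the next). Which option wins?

First maximize interview score: best is 9.0, kept {D10, D12}.
Then minimize salary ask: best is 142, kept {D10}.

D10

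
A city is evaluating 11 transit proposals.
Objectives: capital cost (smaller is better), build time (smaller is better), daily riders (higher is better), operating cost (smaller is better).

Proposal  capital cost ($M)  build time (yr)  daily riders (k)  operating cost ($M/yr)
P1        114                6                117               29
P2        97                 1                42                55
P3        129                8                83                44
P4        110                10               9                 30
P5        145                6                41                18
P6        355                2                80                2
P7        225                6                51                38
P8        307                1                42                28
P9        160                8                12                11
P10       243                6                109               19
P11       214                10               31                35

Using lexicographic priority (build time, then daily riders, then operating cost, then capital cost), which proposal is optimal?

First minimize build time: best is 1, kept {P2, P8}.
Then maximize daily riders: best is 42, kept {P2, P8}.
Then minimize operating cost: best is 28, kept {P8}.

P8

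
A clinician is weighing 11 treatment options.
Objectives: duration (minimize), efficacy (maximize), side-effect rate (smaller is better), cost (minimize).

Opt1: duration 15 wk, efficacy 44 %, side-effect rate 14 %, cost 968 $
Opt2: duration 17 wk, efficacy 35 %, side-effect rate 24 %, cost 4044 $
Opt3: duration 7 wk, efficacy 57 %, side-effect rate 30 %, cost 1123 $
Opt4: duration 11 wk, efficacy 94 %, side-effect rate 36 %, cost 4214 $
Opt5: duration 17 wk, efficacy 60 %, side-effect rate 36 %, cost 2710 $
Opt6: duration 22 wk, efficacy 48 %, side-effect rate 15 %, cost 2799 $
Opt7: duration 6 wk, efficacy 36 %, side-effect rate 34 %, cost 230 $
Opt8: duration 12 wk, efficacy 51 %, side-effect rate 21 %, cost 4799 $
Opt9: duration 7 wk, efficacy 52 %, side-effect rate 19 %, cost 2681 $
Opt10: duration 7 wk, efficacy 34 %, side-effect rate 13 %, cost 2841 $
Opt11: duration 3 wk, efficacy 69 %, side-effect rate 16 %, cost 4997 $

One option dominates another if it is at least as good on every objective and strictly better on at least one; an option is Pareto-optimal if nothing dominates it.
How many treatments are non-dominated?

Opt1: not dominated.
Opt2: dominated by Opt1 (duration 15≤17, efficacy 44≥35, side-effect rate 14≤24, cost 968≤4044).
Opt3: not dominated.
Opt4: not dominated (best efficacy).
Opt5: not dominated.
Opt6: not dominated.
Opt7: not dominated (best cost).
Opt8: dominated by Opt9 (duration 7≤12, efficacy 52≥51, side-effect rate 19≤21, cost 2681≤4799).
Opt9: not dominated.
Opt10: not dominated (best side-effect rate).
Opt11: not dominated (best duration).
Pareto-optimal: Opt1, Opt3, Opt4, Opt5, Opt6, Opt7, Opt9, Opt10, Opt11 → 9.

9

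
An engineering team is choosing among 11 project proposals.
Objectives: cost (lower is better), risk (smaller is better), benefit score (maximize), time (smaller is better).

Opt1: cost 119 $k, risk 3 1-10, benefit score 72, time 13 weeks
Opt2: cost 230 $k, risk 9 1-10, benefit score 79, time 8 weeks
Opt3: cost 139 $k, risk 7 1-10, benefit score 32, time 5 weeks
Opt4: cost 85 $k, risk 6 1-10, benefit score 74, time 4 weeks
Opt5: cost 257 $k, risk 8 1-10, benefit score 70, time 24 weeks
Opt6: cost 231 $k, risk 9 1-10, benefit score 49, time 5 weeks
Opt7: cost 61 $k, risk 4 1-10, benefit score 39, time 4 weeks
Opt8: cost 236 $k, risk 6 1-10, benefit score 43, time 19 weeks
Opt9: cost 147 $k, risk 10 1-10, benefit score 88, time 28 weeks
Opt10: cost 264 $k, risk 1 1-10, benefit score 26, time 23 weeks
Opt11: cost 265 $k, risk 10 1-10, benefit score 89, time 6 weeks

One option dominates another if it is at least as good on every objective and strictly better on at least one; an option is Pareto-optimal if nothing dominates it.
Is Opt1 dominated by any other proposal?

Opt2: worse on cost (230 vs 119).
Opt3: worse on cost (139 vs 119).
Opt4: worse on risk (6 vs 3).
Opt5: worse on cost (257 vs 119).
Opt6: worse on cost (231 vs 119).
Opt7: worse on risk (4 vs 3).
Opt8: worse on cost (236 vs 119).
Opt9: worse on cost (147 vs 119).
Opt10: worse on cost (264 vs 119).
Opt11: worse on cost (265 vs 119).
No option is at least as good as Opt1 on every objective and strictly better on one.

No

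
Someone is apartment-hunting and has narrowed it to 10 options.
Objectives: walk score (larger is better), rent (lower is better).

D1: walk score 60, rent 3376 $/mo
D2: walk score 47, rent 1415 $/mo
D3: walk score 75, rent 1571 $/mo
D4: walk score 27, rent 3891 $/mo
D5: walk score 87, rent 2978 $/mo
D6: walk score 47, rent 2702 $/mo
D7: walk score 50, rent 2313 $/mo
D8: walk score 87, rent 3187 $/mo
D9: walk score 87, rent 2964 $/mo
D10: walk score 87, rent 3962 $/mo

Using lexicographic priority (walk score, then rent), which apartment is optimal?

First maximize walk score: best is 87, kept {D5, D8, D9, D10}.
Then minimize rent: best is 2964, kept {D9}.

D9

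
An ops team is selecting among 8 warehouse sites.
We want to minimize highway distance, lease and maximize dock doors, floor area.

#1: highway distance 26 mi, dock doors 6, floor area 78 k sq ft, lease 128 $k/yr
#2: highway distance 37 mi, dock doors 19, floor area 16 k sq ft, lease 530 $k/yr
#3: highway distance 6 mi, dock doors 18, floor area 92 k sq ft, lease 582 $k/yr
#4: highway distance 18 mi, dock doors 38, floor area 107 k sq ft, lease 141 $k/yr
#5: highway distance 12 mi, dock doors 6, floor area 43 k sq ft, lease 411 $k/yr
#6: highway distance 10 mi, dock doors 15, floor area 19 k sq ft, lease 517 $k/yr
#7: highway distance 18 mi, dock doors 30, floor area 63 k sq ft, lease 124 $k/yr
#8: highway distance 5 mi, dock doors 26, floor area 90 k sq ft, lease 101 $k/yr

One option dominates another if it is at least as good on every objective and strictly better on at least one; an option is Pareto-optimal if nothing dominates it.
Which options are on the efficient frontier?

#1: dominated by #8 (highway distance 5≤26, dock doors 26≥6, floor area 90≥78, lease 101≤128).
#2: dominated by #4 (highway distance 18≤37, dock doors 38≥19, floor area 107≥16, lease 141≤530).
#3: not dominated.
#4: not dominated (best dock doors).
#5: dominated by #8 (highway distance 5≤12, dock doors 26≥6, floor area 90≥43, lease 101≤411).
#6: dominated by #8 (highway distance 5≤10, dock doors 26≥15, floor area 90≥19, lease 101≤517).
#7: not dominated.
#8: not dominated (best highway distance).

#3, #4, #7, #8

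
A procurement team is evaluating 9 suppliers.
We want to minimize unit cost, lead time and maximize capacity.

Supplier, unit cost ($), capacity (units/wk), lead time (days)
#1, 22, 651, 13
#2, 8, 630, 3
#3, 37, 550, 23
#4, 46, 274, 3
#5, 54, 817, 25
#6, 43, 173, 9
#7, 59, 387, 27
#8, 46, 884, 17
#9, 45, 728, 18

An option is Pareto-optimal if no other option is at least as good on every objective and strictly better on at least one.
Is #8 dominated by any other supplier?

#1: worse on capacity (651 vs 884).
#2: worse on capacity (630 vs 884).
#3: worse on capacity (550 vs 884).
#4: worse on capacity (274 vs 884).
#5: worse on unit cost (54 vs 46).
#6: worse on capacity (173 vs 884).
#7: worse on unit cost (59 vs 46).
#9: worse on capacity (728 vs 884).
No option is at least as good as #8 on every objective and strictly better on one.

No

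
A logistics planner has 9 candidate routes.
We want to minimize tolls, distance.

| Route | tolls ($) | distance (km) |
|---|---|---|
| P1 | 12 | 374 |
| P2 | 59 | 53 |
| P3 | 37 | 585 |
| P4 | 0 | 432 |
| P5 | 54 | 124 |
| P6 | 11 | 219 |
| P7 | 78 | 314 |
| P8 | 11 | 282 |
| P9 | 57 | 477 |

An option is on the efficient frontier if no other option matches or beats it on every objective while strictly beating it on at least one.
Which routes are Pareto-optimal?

P1: dominated by P6 (tolls 11≤12, distance 219≤374).
P2: not dominated (best distance).
P3: dominated by P1 (tolls 12≤37, distance 374≤585).
P4: not dominated (best tolls).
P5: not dominated.
P6: not dominated.
P7: dominated by P2 (tolls 59≤78, distance 53≤314).
P8: dominated by P6 (tolls 11≤11, distance 219≤282).
P9: dominated by P1 (tolls 12≤57, distance 374≤477).

P2, P4, P5, P6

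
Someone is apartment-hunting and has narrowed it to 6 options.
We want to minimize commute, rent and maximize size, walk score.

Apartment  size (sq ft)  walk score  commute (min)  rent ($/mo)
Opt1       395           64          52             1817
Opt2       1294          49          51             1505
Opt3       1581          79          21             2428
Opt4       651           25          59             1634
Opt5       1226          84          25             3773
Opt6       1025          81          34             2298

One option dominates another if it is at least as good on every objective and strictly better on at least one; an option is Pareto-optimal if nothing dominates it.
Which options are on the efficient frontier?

Opt1: not dominated.
Opt2: not dominated (best rent).
Opt3: not dominated (best size).
Opt4: dominated by Opt2 (size 1294≥651, walk score 49≥25, commute 51≤59, rent 1505≤1634).
Opt5: not dominated (best walk score).
Opt6: not dominated.

Opt1, Opt2, Opt3, Opt5, Opt6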